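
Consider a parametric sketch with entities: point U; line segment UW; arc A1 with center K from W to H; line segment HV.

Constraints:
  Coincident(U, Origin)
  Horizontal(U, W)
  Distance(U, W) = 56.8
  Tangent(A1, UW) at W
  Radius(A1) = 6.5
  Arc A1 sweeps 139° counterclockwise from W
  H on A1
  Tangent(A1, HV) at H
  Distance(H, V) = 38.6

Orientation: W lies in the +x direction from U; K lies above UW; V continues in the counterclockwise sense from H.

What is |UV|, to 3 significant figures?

48.7

U is at the origin; U and W share the same y with |UW| = 56.8 and W on the +x side, so W = (56.8, 0.00). Tangency of A1 to UW means the radius KW is perpendicular to UW, so K = W + (0, 6.5) = (56.8, 6.50). On A1, W sits at bearing -90° from K; a 139° counterclockwise sweep puts H at bearing 49°, so H = K + 6.5·(cos 49°, sin 49°) = (61.1, 11.4). A1 meets HV tangentially, so KH is at right angles to HV, so HV runs along (−sin 49°, cos 49°); with |HV| = 38.6, V = (31.9, 36.7). Then |UV| = |V − U| = 48.7.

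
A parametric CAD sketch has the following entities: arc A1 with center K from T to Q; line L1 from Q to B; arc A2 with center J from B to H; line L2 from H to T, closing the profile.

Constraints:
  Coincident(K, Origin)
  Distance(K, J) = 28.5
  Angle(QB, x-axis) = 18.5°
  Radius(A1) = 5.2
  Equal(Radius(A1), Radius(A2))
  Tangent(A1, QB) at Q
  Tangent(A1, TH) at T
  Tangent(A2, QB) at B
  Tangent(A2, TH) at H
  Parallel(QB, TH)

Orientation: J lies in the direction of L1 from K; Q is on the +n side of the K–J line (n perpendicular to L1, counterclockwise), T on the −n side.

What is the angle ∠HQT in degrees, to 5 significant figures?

69.952°

The slot axis is L1's direction at 18.5°, so u = (cos 18.5°, sin 18.5°) = (0.94832, 0.31730) and n = (−sin 18.5°, cos 18.5°) = (-0.31730, 0.94832). K is at the origin and J lies 28.5 along u from K, so J = 28.5·u = (27.027, 9.0432). Tangency of A1 to both parallel lines with radius 5.2 puts Q and T at K ± 5.2·n: Q = (-1.6500, 4.9313), T = (1.6500, -4.9313). Equal radii place B and H the same way about J: B = J + 5.2·n = (25.377, 13.974), H = J − 5.2·n = (28.677, 4.1119). Then cos ∠HQT = QH·QT / (|QH||QT|), giving 69.952°.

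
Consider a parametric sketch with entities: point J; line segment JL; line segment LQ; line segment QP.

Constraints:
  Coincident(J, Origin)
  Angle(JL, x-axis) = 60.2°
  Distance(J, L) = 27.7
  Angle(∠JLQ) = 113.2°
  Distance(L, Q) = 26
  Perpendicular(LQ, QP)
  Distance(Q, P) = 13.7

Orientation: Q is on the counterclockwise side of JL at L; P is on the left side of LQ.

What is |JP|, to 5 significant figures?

38.740

J is at the origin; JL runs at 60.2° with length 27.7, so L = 27.7·(cos 60.2°, sin 60.2°) = (13.766, 24.037). ∠JLQ = 113.2°, so LQ runs at 60.2° + (180° − 113.2°) = 127.00° from the x-axis; with |LQ| = 26.0, Q = L + 26.0·(cos 127.00°, sin 127.00°) = (-1.8810, 44.802). LQ is perpendicular to QP; with |QP| = 13.7 on the left of LQ, P = Q + 13.7·(-0.79864, -0.60182) = (-12.822, 36.557). Then |JP| = |P − J| = 38.740.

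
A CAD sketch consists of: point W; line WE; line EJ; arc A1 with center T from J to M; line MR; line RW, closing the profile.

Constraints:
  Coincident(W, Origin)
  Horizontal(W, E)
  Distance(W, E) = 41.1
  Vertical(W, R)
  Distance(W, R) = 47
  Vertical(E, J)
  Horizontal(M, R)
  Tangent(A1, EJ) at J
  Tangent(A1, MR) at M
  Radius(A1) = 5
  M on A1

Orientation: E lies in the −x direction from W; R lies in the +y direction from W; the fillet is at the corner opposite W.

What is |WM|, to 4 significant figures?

59.26

The virtual corner opposite W is at (-41.10, 47.00). The tangent condition forces TJ to be normal to EJ and since A1 is tangent to MR there, TM ⟂ MR, with radius 5.0, so the center T sits 5.0 in from both sides at T = (-36.10, 42.00). That places the tangent points at J = (-41.10, 42.00) on EJ and M = (-36.10, 47.00) on MR. Then |WM| = |M − W| = 59.26.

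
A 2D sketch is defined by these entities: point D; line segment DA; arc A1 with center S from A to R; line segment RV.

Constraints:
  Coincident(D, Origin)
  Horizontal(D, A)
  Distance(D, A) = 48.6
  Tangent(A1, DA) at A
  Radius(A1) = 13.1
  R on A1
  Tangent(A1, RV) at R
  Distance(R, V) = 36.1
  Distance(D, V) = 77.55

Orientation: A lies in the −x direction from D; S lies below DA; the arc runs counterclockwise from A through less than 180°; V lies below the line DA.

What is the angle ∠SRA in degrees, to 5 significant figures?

43.110°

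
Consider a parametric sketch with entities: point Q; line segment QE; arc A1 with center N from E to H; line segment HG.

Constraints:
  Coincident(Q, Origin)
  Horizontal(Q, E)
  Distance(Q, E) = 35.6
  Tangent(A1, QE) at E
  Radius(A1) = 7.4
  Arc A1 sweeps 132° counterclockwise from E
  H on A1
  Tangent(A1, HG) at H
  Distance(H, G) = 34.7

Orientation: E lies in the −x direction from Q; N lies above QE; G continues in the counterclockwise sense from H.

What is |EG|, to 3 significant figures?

42.1

Q is at the origin; Q and E share the same y with |QE| = 35.6 and E on the −x side, so E = (-35.6, 0.00). Tangency of A1 to QE means the radius NE is perpendicular to QE, so N = E + (0, 7.4) = (-35.6, 7.40). On A1, E sits at bearing -90° from N; a 132° counterclockwise sweep puts H at bearing 42°, so H = N + 7.4·(cos 42°, sin 42°) = (-30.1, 12.4). Tangency of A1 to HG means the radius NH is perpendicular to HG, so HG runs along (−sin 42°, cos 42°); with |HG| = 34.7, G = (-53.3, 38.1). Then |EG| = |G − E| = 42.1.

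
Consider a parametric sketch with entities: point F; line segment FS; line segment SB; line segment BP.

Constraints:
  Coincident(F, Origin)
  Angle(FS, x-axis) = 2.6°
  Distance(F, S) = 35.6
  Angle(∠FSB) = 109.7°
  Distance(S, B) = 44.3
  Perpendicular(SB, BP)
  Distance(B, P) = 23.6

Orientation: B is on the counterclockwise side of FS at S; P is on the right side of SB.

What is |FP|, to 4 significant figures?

80.20

∠FSB = 109.7°, so SB runs at 2.6° + (180° − 109.7°) = 72.90° from the x-axis; with |SB| = 44.3, B = S + 44.3·(cos 72.90°, sin 72.90°) = (48.59, 43.96). The perpendicularity gives BP at right angles to SB; with |BP| = 23.6 on the right of SB, P = B + 23.6·(0.9558, -0.2940) = (71.15, 37.02). Then |FP| = |P − F| = 80.20.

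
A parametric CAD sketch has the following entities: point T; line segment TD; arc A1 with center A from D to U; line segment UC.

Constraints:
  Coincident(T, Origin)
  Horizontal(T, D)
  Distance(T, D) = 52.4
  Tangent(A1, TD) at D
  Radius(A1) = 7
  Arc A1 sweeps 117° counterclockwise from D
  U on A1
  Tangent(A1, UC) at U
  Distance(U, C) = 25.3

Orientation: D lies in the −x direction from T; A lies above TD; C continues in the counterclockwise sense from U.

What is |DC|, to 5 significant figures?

33.139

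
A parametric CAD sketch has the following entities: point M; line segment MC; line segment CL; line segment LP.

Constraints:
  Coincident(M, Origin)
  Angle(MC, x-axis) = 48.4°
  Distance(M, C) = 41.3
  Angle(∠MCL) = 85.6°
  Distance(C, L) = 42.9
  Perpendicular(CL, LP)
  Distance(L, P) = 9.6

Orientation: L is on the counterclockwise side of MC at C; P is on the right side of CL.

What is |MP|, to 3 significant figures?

64.5

M is at the origin; MC runs at 48.4° with length 41.3, so C = 41.3·(cos 48.4°, sin 48.4°) = (27.4, 30.9). ∠MCL = 85.6°, so CL runs at 48.4° + (180° − 85.6°) = 143° from the x-axis; with |CL| = 42.9, L = C + 42.9·(cos 143°, sin 143°) = (-6.75, 56.8). CL ⟂ LP; with |LP| = 9.6 on the right of CL, P = L + 9.6·(0.605, 0.797) = (-0.947, 64.5). Then |MP| = |P − M| = 64.5.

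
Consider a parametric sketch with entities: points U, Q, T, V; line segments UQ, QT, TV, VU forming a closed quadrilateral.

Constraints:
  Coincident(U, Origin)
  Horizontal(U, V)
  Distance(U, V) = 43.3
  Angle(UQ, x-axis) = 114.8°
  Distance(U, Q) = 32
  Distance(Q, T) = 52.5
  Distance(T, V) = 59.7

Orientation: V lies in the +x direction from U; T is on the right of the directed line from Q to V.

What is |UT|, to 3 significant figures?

26.1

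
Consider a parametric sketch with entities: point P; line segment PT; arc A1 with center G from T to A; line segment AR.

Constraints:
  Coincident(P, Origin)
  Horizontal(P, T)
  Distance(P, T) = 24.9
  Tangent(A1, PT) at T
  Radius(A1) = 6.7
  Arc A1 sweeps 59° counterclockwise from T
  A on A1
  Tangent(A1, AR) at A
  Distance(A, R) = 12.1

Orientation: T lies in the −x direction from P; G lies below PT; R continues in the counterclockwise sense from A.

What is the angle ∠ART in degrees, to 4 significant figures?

10.32°

P is at the origin; PT is horizontal with |PT| = 24.9 and T on the −x side, so T = (-24.90, 0.000). The tangent condition forces GT to be normal to PT, so G = T + (0, -6.7) = (-24.90, -6.700). On A1, T sits at bearing 90° from G; a 59° counterclockwise sweep puts A at bearing 149°, so A = G + 6.7·(cos 149°, sin 149°) = (-30.64, -3.249). Tangency of A1 to AR means the radius GA is perpendicular to AR, so AR runs along (−sin 149°, cos 149°); with |AR| = 12.1, R = (-36.87, -13.62). Then cos ∠ART = RA·RT / (|RA||RT|), giving 10.32°.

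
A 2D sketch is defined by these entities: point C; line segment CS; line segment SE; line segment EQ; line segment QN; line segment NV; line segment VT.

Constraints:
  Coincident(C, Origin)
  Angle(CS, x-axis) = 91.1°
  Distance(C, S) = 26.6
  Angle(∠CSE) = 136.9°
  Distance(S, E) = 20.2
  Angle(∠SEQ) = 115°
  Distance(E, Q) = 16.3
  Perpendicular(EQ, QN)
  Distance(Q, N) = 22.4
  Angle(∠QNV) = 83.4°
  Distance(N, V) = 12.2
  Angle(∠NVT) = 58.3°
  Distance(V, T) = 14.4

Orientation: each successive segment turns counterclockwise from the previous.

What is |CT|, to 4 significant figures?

36.44

C is at the origin; CS runs at 91.1° with length 26.6, so S = (-0.5107, 26.60). ∠CSE = 136.9° gives SE at 134.2° from the x-axis; with |SE| = 20.2, E = (-14.59, 41.08). ∠SEQ = 115.0° gives EQ at -160.8° from the x-axis; with |EQ| = 16.3, Q = (-29.99, 35.72). The perpendicularity gives QN at right angles to EQ, so QN runs at -70.80°; with |QN| = 22.4, N = (-22.62, 14.56). ∠QNV = 83.4° gives NV at 25.80° from the x-axis; with |NV| = 12.2, V = (-11.64, 19.87). ∠NVT = 58.3° gives VT at 147.5° from the x-axis; with |VT| = 14.4, T = (-23.78, 27.61). Then |CT| = |T − C| = 36.44.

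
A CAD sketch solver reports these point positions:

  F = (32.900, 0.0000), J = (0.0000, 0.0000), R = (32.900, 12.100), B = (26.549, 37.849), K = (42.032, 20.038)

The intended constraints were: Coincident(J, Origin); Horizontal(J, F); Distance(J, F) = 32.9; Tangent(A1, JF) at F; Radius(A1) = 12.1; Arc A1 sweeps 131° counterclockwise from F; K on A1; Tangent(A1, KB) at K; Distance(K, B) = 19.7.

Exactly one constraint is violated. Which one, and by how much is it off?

Distance(K, B) = 19.7 — off by 3.90.

J = (0.00, 0.00) ✓; J.y = 0.00, F.y = 0.00 ✓; |JF| = 32.90 ✓; ∠(RF, FJ) = 90.00° ✓; |RF| = 12.10 ✓; bearing(R→K) − bearing(R→F) = 131.0° ✓; |RK| = 12.10 ✓; ∠(RK, KB) = 90.00° ✓; |KB| = 23.60 ✗.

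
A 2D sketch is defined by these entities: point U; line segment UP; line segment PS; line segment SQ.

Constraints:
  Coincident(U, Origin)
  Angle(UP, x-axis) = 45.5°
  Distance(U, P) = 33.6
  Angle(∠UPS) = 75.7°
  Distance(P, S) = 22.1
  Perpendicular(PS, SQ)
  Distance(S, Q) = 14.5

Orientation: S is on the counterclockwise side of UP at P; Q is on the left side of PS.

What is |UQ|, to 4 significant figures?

22.73

U is at the origin; UP runs at 45.5° with length 33.6, so P = 33.6·(cos 45.5°, sin 45.5°) = (23.55, 23.97). ∠UPS = 75.7°, so PS runs at 45.5° + (180° − 75.7°) = 149.8° from the x-axis; with |PS| = 22.1, S = P + 22.1·(cos 149.8°, sin 149.8°) = (4.450, 35.08). PS ⟂ SQ; with |SQ| = 14.5 on the left of PS, Q = S + 14.5·(-0.5030, -0.8643) = (-2.844, 22.55). Then |UQ| = |Q − U| = 22.73.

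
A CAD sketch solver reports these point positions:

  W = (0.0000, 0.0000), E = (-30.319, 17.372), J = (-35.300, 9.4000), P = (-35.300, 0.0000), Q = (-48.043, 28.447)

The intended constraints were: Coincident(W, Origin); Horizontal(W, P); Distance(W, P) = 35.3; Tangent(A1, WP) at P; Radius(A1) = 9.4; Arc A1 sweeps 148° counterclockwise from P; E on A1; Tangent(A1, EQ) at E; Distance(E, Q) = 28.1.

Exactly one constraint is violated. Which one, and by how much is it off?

Distance(E, Q) = 28.1 — off by 7.20.

W = (0.00, 0.00) ✓; W.y = 0.00, P.y = 0.00 ✓; |WP| = 35.30 ✓; ∠(JP, PW) = 90.00° ✓; |JP| = 9.400 ✓; bearing(J→E) − bearing(J→P) = 148.0° ✓; |JE| = 9.400 ✓; ∠(JE, EQ) = 90.00° ✓; |EQ| = 20.90 ✗.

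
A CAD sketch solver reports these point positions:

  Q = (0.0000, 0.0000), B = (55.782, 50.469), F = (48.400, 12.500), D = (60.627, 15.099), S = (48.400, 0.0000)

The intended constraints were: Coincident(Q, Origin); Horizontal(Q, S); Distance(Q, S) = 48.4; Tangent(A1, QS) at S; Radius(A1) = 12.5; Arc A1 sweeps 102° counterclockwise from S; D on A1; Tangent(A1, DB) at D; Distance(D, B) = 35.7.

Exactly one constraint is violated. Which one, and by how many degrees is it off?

Tangent(A1, DB) at D — off by 4.20°.

Q = (0.00, 0.00) ✓; Q.y = 0.00, S.y = 0.00 ✓; |QS| = 48.40 ✓; ∠(FS, SQ) = 90.00° ✓; |FS| = 12.50 ✓; bearing(F→D) − bearing(F→S) = 102.0° ✓; |FD| = 12.50 ✓; ∠(FD, DB) = 94.20° ✗; |DB| = 35.70 ✓.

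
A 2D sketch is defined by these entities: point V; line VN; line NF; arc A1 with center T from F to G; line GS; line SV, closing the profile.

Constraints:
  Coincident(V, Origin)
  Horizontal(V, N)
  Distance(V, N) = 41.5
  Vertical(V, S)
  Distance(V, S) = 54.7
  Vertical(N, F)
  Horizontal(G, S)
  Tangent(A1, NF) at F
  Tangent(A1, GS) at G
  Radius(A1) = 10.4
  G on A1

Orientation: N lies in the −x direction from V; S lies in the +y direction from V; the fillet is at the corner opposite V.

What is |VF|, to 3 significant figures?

60.7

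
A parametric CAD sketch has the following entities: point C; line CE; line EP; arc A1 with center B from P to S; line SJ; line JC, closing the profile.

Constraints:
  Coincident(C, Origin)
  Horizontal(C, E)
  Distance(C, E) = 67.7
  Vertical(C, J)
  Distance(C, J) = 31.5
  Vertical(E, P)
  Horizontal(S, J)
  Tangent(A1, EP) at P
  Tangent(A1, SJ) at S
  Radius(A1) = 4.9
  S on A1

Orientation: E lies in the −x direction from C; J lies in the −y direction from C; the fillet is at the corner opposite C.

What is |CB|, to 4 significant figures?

68.20

C is at the origin; C and E share the same y with |CE| = 67.7 and E on the −x side, so E = (-67.70, 0.000). CJ is vertical with |CJ| = 31.5 and J on the −y side, so J = (0.000, -31.50). The virtual corner opposite C is at (-67.70, -31.50). Tangency of A1 to EP means the radius BP is perpendicular to EP and tangency of A1 to SJ means the radius BS is perpendicular to SJ, with radius 4.9, so the center B sits 4.9 in from both sides at B = (-62.80, -26.60). Then |CB| = |B − C| = 68.20.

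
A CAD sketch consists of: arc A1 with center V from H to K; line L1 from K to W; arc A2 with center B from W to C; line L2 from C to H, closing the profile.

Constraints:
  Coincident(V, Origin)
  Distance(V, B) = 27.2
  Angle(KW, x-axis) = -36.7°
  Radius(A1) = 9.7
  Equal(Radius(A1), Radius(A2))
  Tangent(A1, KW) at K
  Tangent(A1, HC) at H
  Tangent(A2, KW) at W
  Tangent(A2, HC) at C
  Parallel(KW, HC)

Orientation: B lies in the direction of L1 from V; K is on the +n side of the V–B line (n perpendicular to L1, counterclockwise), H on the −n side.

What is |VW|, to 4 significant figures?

28.88

The slot axis is L1's direction at -36.7°, so u = (cos -36.7°, sin -36.7°) = (0.8018, -0.5976) and n = (−sin -36.7°, cos -36.7°) = (0.5976, 0.8018). V is at the origin and B lies 27.2 along u from V, so B = 27.2·u = (21.81, -16.26). Tangency of A1 to both parallel lines with radius 9.7 puts K and H at V ± 9.7·n: K = (5.797, 7.777), H = (-5.797, -7.777). Equal radii place W and C the same way about B: W = B + 9.7·n = (27.61, -8.478), C = B − 9.7·n = (16.01, -24.03). Then |VW| = |W − V| = 28.88.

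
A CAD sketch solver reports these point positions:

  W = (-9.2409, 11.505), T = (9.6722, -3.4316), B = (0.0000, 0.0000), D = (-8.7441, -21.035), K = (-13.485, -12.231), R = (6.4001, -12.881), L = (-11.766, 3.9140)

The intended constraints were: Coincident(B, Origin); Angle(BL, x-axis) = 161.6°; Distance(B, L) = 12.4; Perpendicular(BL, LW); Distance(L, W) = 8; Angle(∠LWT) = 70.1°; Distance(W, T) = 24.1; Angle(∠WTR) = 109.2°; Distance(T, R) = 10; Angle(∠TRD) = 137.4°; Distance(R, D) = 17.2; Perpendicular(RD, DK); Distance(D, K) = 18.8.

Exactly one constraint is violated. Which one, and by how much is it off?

Distance(D, K) = 18.8 — off by 8.80.

B = (0.00, 0.00) ✓; BL at 161.6° ✓; |BL| = 12.40 ✓; ∠(BL, LW) = 90.00° ✓; |LW| = 8.000 ✓; ∠LWT = 70.10° ✓; |WT| = 24.10 ✓; ∠WTR = 109.2° ✓; |TR| = 10.00 ✓; ∠TRD = 137.4° ✓; |RD| = 17.20 ✓; ∠(RD, DK) = 90.00° ✓; |DK| = 9.999 ✗.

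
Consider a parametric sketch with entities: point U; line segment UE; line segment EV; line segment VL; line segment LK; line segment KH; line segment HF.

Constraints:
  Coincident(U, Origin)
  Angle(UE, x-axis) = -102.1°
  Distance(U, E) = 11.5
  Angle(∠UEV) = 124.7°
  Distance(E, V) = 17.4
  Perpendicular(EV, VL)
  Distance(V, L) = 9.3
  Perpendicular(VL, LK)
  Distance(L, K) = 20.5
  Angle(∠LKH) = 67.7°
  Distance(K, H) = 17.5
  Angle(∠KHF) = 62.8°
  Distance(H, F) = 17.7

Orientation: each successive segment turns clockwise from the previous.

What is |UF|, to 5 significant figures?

21.775

U is at the origin; UE runs at -102.1° with length 11.5, so E = (-2.4106, -11.245). ∠UEV = 124.7° gives EV at -157.40° from the x-axis; with |EV| = 17.4, V = (-18.474, -17.931). The perpendicularity gives VL at right angles to EV, so VL runs at 112.60°; with |VL| = 9.3, L = (-22.048, -9.3454). The perpendicularity gives LK at right angles to VL, so LK runs at 22.600°; with |LK| = 20.5, K = (-3.1226, -1.4673). ∠LKH = 67.7° gives KH at -89.700° from the x-axis; with |KH| = 17.5, H = (-3.0310, -18.967). ∠KHF = 62.8° gives HF at 153.10° from the x-axis; with |HF| = 17.7, F = (-18.816, -10.959). Then |UF| = |F − U| = 21.775.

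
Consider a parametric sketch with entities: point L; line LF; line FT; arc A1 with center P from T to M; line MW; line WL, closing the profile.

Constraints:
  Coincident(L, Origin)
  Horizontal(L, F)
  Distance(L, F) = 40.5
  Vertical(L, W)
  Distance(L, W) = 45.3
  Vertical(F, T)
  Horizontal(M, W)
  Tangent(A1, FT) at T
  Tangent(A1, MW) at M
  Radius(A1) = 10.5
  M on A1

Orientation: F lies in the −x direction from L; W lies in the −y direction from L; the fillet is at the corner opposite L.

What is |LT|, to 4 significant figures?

53.40

L is at the origin; LF is horizontal with |LF| = 40.5 and F on the −x side, so F = (-40.50, 0.000). L and W share the same x with |LW| = 45.3 and W on the −y side, so W = (0.000, -45.30). The virtual corner opposite L is at (-40.50, -45.30). Tangency of A1 to FT means the radius PT is perpendicular to FT and since A1 is tangent to MW there, PM ⟂ MW, with radius 10.5, so the center P sits 10.5 in from both sides at P = (-30.00, -34.80). That places the tangent points at T = (-40.50, -34.80) on FT and M = (-30.00, -45.30) on MW. Then |LT| = |T − L| = 53.40.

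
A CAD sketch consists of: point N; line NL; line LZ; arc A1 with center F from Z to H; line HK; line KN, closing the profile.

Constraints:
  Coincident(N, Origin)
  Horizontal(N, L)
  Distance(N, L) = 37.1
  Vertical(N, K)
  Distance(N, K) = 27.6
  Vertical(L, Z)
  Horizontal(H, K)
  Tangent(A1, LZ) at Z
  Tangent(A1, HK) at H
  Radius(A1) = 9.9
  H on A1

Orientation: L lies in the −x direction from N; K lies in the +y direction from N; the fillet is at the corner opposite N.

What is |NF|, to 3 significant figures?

32.5

N is at the origin; NL is horizontal with |NL| = 37.1 and L on the −x side, so L = (-37.1, 0.00). N and K share the same x with |NK| = 27.6 and K on the +y side, so K = (0.00, 27.6). The virtual corner opposite N is at (-37.1, 27.6). Since A1 is tangent to LZ there, FZ ⟂ LZ and tangency of A1 to HK means the radius FH is perpendicular to HK, with radius 9.9, so the center F sits 9.9 in from both sides at F = (-27.2, 17.7). Then |NF| = |F − N| = 32.5.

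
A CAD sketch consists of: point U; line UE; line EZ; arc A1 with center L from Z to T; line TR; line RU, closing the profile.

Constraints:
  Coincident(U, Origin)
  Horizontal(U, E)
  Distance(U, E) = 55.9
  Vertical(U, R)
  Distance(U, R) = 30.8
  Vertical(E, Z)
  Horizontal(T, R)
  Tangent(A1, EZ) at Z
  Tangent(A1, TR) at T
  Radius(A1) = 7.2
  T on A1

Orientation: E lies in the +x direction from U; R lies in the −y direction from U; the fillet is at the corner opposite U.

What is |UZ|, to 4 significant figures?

60.68

U is at the origin; UE is horizontal with |UE| = 55.9 and E on the +x side, so E = (55.90, 0.000). UR is vertical with |UR| = 30.8 and R on the −y side, so R = (0.000, -30.80). The virtual corner opposite U is at (55.90, -30.80). A1 meets EZ tangentially, so LZ is at right angles to EZ and since A1 is tangent to TR there, LT ⟂ TR, with radius 7.2, so the center L sits 7.2 in from both sides at L = (48.70, -23.60). That places the tangent points at Z = (55.90, -23.60) on EZ and T = (48.70, -30.80) on TR. Then |UZ| = |Z − U| = 60.68.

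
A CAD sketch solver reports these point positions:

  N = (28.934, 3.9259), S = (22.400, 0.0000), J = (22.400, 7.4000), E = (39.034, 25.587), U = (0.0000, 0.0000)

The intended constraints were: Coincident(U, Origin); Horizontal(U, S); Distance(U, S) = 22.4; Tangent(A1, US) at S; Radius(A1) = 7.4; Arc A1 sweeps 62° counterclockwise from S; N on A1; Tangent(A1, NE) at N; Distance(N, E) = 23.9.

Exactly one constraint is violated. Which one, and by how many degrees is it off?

Tangent(A1, NE) at N — off by 3.00°.

U = (0.00, 0.00) ✓; U.y = 0.00, S.y = 0.00 ✓; |US| = 22.40 ✓; ∠(JS, SU) = 90.00° ✓; |JS| = 7.400 ✓; bearing(J→N) − bearing(J→S) = 62.00° ✓; |JN| = 7.400 ✓; ∠(JN, NE) = 87.00° ✗; |NE| = 23.90 ✓.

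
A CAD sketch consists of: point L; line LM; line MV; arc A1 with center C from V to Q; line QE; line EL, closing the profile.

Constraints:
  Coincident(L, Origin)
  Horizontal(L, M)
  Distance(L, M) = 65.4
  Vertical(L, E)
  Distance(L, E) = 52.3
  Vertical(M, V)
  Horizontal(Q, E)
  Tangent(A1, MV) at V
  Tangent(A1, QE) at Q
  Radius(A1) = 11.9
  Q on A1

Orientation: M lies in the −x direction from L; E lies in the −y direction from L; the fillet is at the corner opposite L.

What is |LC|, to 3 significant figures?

67.0

L and E share the same x with |LE| = 52.3 and E on the −y side, so E = (0.00, -52.3). The virtual corner opposite L is at (-65.4, -52.3). Since A1 is tangent to MV there, CV ⟂ MV and the tangent condition forces CQ to be normal to QE, with radius 11.9, so the center C sits 11.9 in from both sides at C = (-53.5, -40.4). Then |LC| = |C − L| = 67.0.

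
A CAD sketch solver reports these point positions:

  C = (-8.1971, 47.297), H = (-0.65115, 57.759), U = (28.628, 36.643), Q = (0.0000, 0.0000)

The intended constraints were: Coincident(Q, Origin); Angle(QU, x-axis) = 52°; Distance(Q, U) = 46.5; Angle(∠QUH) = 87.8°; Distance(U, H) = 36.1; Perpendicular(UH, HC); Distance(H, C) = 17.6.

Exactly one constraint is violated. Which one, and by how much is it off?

Distance(H, C) = 17.6 — off by 4.70.

Q = (0.00, 0.00) ✓; QU at 52.00° ✓; |QU| = 46.50 ✓; ∠QUH = 87.80° ✓; |UH| = 36.10 ✓; ∠(UH, HC) = 90.00° ✓; |HC| = 12.90 ✗.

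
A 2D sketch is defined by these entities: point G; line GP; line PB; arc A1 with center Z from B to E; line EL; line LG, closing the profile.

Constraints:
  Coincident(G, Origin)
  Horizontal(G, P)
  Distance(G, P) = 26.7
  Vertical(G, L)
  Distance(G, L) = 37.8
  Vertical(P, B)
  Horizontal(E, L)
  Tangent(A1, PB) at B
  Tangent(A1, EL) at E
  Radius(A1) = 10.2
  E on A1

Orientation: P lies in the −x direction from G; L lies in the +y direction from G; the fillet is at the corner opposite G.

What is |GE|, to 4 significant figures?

41.24

G is at the origin; G and P share the same y with |GP| = 26.7 and P on the −x side, so P = (-26.70, 0.000). GL is vertical with |GL| = 37.8 and L on the +y side, so L = (0.000, 37.80). The virtual corner opposite G is at (-26.70, 37.80). The tangent condition forces ZB to be normal to PB and the tangent condition forces ZE to be normal to EL, with radius 10.2, so the center Z sits 10.2 in from both sides at Z = (-16.50, 27.60). That places the tangent points at B = (-26.70, 27.60) on PB and E = (-16.50, 37.80) on EL. Then |GE| = |E − G| = 41.24.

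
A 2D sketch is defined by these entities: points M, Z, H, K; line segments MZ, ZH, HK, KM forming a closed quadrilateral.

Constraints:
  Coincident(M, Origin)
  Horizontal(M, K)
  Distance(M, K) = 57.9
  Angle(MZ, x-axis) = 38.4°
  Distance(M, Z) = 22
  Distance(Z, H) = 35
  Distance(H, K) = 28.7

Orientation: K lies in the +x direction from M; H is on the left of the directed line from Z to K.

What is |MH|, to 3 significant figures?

56.5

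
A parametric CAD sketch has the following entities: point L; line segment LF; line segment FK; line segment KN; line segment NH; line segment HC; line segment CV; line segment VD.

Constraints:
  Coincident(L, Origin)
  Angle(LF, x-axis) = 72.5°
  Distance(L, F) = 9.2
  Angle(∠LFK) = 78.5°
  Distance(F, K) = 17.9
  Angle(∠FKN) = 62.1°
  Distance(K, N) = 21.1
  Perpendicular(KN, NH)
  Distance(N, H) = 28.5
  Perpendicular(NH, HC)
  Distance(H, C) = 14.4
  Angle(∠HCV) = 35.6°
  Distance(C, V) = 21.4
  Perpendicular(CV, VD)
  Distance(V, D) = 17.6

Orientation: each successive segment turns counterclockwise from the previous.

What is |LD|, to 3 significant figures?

27.8

∠HCV = 35.6° gives CV at -104° from the x-axis; with |CV| = 21.4, V = (8.84, -5.73). CV ⟂ VD, so VD runs at -13.7°; with |VD| = 17.6, D = (25.9, -9.90). Then |LD| = |D − L| = 27.8.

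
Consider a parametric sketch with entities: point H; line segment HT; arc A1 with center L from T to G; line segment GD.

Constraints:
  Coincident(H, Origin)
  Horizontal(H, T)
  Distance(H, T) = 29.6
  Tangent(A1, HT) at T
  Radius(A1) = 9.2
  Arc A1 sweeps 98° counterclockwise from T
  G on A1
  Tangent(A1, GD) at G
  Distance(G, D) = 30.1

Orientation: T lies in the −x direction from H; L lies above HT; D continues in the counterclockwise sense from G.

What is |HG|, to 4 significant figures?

23.01

H is at the origin; HT is horizontal with |HT| = 29.6 and T on the −x side, so T = (-29.60, 0.000). A1 meets HT tangentially, so LT is at right angles to HT, so L = T + (0, 9.2) = (-29.60, 9.200). On A1, T sits at bearing -90° from L; a 98° counterclockwise sweep puts G at bearing 8°, so G = L + 9.2·(cos 8°, sin 8°) = (-20.49, 10.48). Then |HG| = |G − H| = 23.01.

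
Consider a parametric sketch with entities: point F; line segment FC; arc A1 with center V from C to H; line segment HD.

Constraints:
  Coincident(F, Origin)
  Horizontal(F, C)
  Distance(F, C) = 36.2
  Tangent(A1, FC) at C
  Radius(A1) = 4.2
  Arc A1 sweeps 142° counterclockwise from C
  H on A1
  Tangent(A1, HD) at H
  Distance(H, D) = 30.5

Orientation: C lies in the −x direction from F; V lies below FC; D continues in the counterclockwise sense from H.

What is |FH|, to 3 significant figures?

39.5

F is at the origin; F and C share the same y with |FC| = 36.2 and C on the −x side, so C = (-36.2, 0.00). A1 meets FC tangentially, so VC is at right angles to FC, so V = C + (0, -4.2) = (-36.2, -4.20). On A1, C sits at bearing 90° from V; a 142° counterclockwise sweep puts H at bearing 232°, so H = V + 4.2·(cos 232°, sin 232°) = (-38.8, -7.51). Then |FH| = |H − F| = 39.5.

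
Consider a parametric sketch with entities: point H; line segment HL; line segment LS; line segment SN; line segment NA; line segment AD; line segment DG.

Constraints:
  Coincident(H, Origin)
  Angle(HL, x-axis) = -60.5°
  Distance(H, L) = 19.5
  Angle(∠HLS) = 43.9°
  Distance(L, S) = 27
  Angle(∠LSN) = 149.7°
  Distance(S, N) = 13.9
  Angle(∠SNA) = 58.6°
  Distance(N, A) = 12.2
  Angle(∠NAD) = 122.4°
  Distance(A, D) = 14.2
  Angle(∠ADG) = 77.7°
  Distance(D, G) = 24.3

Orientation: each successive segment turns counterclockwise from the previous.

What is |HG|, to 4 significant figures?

31.47

H is at the origin; HL runs at -60.5° with length 19.5, so L = (9.602, -16.97). ∠HLS = 43.9° gives LS at 75.60° from the x-axis; with |LS| = 27.0, S = (16.32, 9.180). ∠LSN = 149.7° gives SN at 105.9° from the x-axis; with |SN| = 13.9, N = (12.51, 22.55). ∠SNA = 58.6° gives NA at -132.7° from the x-axis; with |NA| = 12.2, A = (4.235, 13.58). ∠NAD = 122.4° gives AD at -75.10° from the x-axis; with |AD| = 14.2, D = (7.887, -0.1405). ∠ADG = 77.7° gives DG at 27.20° from the x-axis; with |DG| = 24.3, G = (29.50, 10.97). Then |HG| = |G − H| = 31.47.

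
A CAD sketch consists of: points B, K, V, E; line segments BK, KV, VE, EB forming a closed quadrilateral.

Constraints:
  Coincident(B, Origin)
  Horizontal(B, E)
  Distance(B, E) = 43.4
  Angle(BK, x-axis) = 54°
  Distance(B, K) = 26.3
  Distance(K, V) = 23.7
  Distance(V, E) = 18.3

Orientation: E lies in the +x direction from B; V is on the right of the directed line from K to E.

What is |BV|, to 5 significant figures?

25.107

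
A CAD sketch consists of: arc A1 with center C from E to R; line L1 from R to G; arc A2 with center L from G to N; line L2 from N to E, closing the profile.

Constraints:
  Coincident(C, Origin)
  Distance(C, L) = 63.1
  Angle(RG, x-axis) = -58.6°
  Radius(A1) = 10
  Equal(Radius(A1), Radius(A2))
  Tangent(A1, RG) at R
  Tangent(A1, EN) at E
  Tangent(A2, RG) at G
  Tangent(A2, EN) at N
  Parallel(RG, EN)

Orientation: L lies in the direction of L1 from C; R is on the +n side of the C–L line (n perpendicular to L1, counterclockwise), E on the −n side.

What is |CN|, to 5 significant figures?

63.887

The slot axis is L1's direction at -58.6°, so u = (cos -58.6°, sin -58.6°) = (0.52101, -0.85355) and n = (−sin -58.6°, cos -58.6°) = (0.85355, 0.52101). C is at the origin and L lies 63.1 along u from C, so L = 63.1·u = (32.876, -53.859). Tangency of A1 to both parallel lines with radius 10.0 puts R and E at C ± 10.0·n: R = (8.5355, 5.2101), E = (-8.5355, -5.2101). Equal radii place G and N the same way about L: G = L + 10.0·n = (41.411, -48.649), N = L − 10.0·n = (24.340, -59.069). Then |CN| = |N − C| = 63.887.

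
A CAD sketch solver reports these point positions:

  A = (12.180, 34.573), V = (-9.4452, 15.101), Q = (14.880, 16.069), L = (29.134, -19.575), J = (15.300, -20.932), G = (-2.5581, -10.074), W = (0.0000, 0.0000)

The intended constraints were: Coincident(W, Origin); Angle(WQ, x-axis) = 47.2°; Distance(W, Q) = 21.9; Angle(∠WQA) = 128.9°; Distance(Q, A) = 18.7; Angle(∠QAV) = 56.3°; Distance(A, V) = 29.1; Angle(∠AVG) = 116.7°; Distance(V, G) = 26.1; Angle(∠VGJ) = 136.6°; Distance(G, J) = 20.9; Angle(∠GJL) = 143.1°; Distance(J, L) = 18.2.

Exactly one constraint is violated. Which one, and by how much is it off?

Distance(J, L) = 18.2 — off by 4.30.

W = (0.00, 0.00) ✓; WQ at 47.20° ✓; |WQ| = 21.90 ✓; ∠WQA = 128.9° ✓; |QA| = 18.70 ✓; ∠QAV = 56.30° ✓; |AV| = 29.10 ✓; ∠AVG = 116.7° ✓; |VG| = 26.10 ✓; ∠VGJ = 136.6° ✓; |GJ| = 20.90 ✓; ∠GJL = 143.1° ✓; |JL| = 13.90 ✗.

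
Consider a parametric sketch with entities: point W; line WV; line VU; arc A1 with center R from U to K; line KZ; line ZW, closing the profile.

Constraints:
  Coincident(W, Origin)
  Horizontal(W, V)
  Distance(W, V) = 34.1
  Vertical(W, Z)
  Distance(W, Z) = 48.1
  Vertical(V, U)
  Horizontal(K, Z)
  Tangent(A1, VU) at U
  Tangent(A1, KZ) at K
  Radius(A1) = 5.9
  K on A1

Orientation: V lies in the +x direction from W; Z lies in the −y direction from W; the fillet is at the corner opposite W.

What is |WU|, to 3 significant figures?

54.3

W is at the origin; WV is horizontal with |WV| = 34.1 and V on the +x side, so V = (34.1, 0.00). W and Z share the same x with |WZ| = 48.1 and Z on the −y side, so Z = (0.00, -48.1). The virtual corner opposite W is at (34.1, -48.1). A1 meets VU tangentially, so RU is at right angles to VU and the tangent condition forces RK to be normal to KZ, with radius 5.9, so the center R sits 5.9 in from both sides at R = (28.2, -42.2). That places the tangent points at U = (34.1, -42.2) on VU and K = (28.2, -48.1) on KZ. Then |WU| = |U − W| = 54.3.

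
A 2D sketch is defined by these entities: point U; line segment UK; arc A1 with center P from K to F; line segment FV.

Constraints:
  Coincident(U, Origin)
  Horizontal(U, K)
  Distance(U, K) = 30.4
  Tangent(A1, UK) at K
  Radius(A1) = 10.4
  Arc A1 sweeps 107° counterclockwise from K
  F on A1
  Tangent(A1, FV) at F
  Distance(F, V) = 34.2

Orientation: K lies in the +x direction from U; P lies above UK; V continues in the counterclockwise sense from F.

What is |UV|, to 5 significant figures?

55.230

On A1, K sits at bearing -90° from P; a 107° counterclockwise sweep puts F at bearing 17°, so F = P + 10.4·(cos 17°, sin 17°) = (40.346, 13.441). Tangency of A1 to FV means the radius PF is perpendicular to FV, so FV runs along (−sin 17°, cos 17°); with |FV| = 34.2, V = (30.346, 46.146). Then |UV| = |V − U| = 55.230.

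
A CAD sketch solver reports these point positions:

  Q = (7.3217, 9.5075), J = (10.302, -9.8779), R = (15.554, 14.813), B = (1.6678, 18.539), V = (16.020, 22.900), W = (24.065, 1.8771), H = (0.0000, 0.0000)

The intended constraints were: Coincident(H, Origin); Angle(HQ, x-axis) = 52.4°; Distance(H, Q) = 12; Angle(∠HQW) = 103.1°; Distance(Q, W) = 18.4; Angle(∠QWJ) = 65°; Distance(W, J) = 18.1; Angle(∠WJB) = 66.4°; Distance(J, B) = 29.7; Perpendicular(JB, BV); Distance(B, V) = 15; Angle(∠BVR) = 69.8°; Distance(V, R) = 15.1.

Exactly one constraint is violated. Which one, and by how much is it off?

Distance(V, R) = 15.1 — off by 7.00.

H = (0.00, 0.00) ✓; HQ at 52.40° ✓; |HQ| = 12.00 ✓; ∠HQW = 103.1° ✓; |QW| = 18.40 ✓; ∠QWJ = 65.00° ✓; |WJ| = 18.10 ✓; ∠WJB = 66.40° ✓; |JB| = 29.70 ✓; ∠(JB, BV) = 90.00° ✓; |BV| = 15.00 ✓; ∠BVR = 69.80° ✓; |VR| = 8.100 ✗.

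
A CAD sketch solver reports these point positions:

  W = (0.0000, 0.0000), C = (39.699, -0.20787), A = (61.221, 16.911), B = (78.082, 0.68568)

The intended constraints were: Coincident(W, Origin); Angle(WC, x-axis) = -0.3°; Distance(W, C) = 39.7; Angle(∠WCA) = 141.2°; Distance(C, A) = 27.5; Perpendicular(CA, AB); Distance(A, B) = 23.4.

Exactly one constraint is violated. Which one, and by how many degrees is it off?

Perpendicular(CA, AB) — off by 7.60°.

W = (0.00, 0.00) ✓; WC at -0.3000° ✓; |WC| = 39.70 ✓; ∠WCA = 141.2° ✓; |CA| = 27.50 ✓; ∠(CA, AB) = 82.40° ✗; |AB| = 23.40 ✓.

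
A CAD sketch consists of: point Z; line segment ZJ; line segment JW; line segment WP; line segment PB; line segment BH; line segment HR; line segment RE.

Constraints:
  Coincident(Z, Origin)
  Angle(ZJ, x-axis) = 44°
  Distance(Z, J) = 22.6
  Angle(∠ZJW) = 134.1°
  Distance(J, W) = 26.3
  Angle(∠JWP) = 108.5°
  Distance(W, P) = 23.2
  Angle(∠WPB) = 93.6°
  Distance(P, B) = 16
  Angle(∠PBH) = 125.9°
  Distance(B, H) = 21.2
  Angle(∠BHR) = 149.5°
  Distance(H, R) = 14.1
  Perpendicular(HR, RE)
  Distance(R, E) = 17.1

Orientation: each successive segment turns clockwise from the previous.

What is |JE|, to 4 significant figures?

10.18

Z is at the origin; ZJ runs at 44.0° with length 22.6, so J = (16.26, 15.70). ∠ZJW = 134.1° gives JW at -1.900° from the x-axis; with |JW| = 26.3, W = (42.54, 14.83). ∠JWP = 108.5° gives WP at -73.40° from the x-axis; with |WP| = 23.2, P = (49.17, -7.406). ∠WPB = 93.6° gives PB at -159.8° from the x-axis; with |PB| = 16.0, B = (34.15, -12.93). ∠PBH = 125.9° gives BH at 146.1° from the x-axis; with |BH| = 21.2, H = (16.56, -1.106). ∠BHR = 149.5° gives HR at 115.6° from the x-axis; with |HR| = 14.1, R = (10.47, 11.61). HR ⟂ RE, so RE runs at 25.60°; with |RE| = 17.1, E = (25.89, 19.00). Then |JE| = |E − J| = 10.18.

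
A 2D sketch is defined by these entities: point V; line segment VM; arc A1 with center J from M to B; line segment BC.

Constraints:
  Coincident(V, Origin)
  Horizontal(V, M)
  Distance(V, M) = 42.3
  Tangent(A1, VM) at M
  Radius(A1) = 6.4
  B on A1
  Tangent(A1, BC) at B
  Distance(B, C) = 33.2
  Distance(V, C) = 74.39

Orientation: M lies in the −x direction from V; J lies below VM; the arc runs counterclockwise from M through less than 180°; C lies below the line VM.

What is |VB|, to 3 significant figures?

47.0

Checks: V = (0.00, 0.00) ✓; |JB| = 6.400 ✓; ∠(JB, BC) = 90.00° ✓; |BC| = 33.20 ✓; |VC| = 74.39 ✓.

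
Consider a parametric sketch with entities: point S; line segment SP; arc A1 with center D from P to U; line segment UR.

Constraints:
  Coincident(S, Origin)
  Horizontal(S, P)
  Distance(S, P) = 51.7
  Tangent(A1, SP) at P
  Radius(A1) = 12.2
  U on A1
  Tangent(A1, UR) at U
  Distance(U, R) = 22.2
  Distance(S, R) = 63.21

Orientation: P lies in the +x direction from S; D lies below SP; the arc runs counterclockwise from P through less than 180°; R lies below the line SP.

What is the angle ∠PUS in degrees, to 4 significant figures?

98.07°

Checks: |DP| = 12.20 ✓; |DU| = 12.20 ✓; ∠(DU, UR) = 90.00° ✓; |UR| = 22.20 ✓; |SR| = 63.21 ✓.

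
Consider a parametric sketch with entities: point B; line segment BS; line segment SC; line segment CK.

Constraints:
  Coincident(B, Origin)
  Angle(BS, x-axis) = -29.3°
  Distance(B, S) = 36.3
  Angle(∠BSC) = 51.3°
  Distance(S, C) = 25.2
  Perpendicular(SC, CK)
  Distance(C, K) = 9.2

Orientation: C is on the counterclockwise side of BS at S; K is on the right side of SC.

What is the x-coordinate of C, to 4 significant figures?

27.54

B is at the origin; BS runs at -29.3° with length 36.3, so S = 36.3·(cos -29.3°, sin -29.3°) = (31.66, -17.76). ∠BSC = 51.3°, so SC runs at -29.3° + (180° − 51.3°) = 99.40° from the x-axis; with |SC| = 25.2, C = S + 25.2·(cos 99.40°, sin 99.40°) = (27.54, 7.097). So C.x = 27.54.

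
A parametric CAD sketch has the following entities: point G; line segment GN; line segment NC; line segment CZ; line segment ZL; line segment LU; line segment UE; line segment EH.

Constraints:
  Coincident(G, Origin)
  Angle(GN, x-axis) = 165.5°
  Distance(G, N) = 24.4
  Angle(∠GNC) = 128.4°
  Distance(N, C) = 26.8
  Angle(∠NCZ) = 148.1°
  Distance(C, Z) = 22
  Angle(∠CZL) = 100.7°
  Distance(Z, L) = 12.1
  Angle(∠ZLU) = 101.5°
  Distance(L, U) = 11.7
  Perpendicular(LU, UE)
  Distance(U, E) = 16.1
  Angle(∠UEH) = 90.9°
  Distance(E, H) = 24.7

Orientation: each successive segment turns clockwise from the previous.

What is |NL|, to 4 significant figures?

47.05

G is at the origin; GN runs at 165.5° with length 24.4, so N = (-23.62, 6.109). ∠GNC = 128.4° gives NC at 113.9° from the x-axis; with |NC| = 26.8, C = (-34.48, 30.61). ∠NCZ = 148.1° gives CZ at 82.00° from the x-axis; with |CZ| = 22.0, Z = (-31.42, 52.40). ∠CZL = 100.7° gives ZL at 2.700° from the x-axis; with |ZL| = 12.1, L = (-19.33, 52.97). Then |NL| = |L − N| = 47.05.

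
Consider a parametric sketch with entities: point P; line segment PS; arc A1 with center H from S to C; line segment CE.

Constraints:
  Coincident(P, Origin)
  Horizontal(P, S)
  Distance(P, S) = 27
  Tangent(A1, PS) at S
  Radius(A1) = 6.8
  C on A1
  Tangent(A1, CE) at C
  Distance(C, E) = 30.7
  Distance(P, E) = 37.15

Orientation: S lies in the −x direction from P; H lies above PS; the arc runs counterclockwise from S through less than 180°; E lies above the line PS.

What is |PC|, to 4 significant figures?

21.04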